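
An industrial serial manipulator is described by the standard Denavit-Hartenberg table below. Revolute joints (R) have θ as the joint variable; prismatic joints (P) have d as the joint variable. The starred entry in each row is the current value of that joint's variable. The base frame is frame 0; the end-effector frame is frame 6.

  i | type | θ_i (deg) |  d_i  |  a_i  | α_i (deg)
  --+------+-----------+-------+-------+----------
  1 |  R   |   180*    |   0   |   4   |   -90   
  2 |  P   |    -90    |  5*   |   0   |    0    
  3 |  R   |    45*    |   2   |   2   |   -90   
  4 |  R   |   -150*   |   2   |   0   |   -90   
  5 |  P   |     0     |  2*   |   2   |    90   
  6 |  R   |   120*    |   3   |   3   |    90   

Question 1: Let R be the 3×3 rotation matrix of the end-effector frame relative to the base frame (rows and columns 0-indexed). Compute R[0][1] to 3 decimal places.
End-effector y-axis (col 1 of R) = (-0.7071,0.0000,-0.7071)
R[0][1] = -0.7071

-0.707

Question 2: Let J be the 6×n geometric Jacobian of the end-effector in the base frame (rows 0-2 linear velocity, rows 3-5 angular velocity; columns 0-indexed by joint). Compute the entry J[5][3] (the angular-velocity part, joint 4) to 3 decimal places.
axis z_3 = (-0.7071,-0.0000,-0.7071); lever o_n−o_3 = (-4.8550,-4.2321,-2.2161)
cross product → J_v[:, 3] = (-2.9925,1.8660,2.9925)
J_ω[:, 3] = z_3
entry J[5][3] = -0.7071

-0.707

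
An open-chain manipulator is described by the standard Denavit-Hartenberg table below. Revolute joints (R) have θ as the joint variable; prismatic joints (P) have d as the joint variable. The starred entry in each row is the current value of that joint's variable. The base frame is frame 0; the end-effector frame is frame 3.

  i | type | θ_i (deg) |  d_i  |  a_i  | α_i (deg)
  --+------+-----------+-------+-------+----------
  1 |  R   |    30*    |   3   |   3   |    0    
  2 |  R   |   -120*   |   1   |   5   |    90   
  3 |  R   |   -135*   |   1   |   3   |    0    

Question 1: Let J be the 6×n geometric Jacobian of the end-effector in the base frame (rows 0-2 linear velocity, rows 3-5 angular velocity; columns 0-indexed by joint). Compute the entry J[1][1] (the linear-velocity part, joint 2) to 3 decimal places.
-1.000

axis z_1 = (0.0000,0.0000,1.0000); lever o_n−o_1 = (-1.0000,-2.8787,-1.1213)
cross product → J_v[:, 1] = (2.8787,-1.0000,0.0000)
J_ω[:, 1] = z_1
entry J[1][1] = -1.0000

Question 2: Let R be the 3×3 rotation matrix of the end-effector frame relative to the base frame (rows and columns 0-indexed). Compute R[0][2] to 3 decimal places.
End-effector z-axis (col 2 of R) = (-1.0000,-0.0000,0.0000)
R[0][2] = -1.0000

-1.000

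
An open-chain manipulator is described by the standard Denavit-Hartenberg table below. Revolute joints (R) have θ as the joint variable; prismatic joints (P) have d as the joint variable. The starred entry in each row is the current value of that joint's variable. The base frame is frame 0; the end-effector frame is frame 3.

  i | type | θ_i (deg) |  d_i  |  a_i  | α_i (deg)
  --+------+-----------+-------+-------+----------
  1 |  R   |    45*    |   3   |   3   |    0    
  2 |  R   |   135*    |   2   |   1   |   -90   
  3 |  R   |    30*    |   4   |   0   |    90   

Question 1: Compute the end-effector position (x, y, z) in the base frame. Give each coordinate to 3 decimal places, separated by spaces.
1.121 -1.879 5.000

after link 1: o_1 = (2.1213, 2.1213, 3.0000)
after link 2: o_2 = (1.1213, 2.1213, 5.0000)
after link 3: o_3 = (1.1213, -1.8787, 5.0000)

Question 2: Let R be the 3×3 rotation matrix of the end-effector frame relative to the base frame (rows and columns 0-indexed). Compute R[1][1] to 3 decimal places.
-1.000

End-effector y-axis (col 1 of R) = (-0.0000,-1.0000,0.0000)
R[1][1] = -1.0000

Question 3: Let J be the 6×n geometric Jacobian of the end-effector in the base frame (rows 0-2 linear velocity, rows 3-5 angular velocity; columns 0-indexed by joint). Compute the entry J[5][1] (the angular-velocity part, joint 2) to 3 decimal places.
axis z_1 = (0.0000,0.0000,1.0000); lever o_n−o_1 = (-1.0000,-4.0000,2.0000)
cross product → J_v[:, 1] = (4.0000,-1.0000,0.0000)
J_ω[:, 1] = z_1
entry J[5][1] = 1.0000

1.000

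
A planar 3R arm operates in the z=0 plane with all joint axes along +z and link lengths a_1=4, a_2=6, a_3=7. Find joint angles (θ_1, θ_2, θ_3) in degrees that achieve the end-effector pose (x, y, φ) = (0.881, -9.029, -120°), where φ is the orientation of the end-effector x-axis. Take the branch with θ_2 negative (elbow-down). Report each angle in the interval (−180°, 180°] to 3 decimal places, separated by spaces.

45.006 -120.007 -45.000

wrist centre = target − a_3·(cos φ, sin φ) = (4.3810, -2.9668)
cos θ_2 = (27.9952−4²−6²)/(2·4·6) = -0.5001; θ_2 = -120.0066° (elbow-down)
β = atan2(-2.9668,4.3810) = -34.1059°; ψ = atan2(-5.1958,0.9994) = -79.1123°
θ_1 = β − ψ = 45.0063°
θ_3 = φ − θ_1 − θ_2 = -44.9997° (wrapped to (-180°,180°])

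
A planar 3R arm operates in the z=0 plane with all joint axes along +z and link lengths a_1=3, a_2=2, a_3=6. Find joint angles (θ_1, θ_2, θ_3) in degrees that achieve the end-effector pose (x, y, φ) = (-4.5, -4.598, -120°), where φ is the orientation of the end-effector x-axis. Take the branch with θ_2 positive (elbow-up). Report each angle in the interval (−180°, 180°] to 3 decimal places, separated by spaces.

119.997 149.999 -29.996

wrist centre = target − a_3·(cos φ, sin φ) = (-1.5000, 0.5982)
cos θ_2 = (2.6078−3²−2²)/(2·3·2) = -0.8660; θ_2 = 149.9991° (elbow-up)
β = atan2(0.5982,-1.5000) = 158.2595°; ψ = atan2(1.0000,1.2680) = 38.2624°
θ_1 = β − ψ = 119.9971°
θ_3 = φ − θ_1 − θ_2 = -29.9962° (wrapped to (-180°,180°])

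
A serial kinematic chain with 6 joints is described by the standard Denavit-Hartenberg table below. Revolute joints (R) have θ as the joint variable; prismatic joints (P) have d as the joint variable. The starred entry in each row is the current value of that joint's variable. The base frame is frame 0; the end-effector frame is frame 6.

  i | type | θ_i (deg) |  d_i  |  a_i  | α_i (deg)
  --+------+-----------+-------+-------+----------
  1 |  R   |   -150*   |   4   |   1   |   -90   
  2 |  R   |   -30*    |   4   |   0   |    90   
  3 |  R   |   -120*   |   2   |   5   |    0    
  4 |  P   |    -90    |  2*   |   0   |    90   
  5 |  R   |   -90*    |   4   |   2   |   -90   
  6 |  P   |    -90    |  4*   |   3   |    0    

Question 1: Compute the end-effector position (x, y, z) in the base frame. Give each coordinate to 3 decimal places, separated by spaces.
after link 1: o_1 = (-0.8660, -0.5000, 4.0000)
after link 2: o_2 = (1.1340, -3.9641, 4.0000)
after link 3: o_3 = (1.7099, 1.3684, 4.4821)
after link 4: o_4 = (2.5760, 1.8684, 6.2141)
after link 5: o_5 = (1.9420, -2.4976, 5.4821)
after link 6: o_6 = (5.7141, -5.6292, 4.5000)

5.714 -5.629 4.500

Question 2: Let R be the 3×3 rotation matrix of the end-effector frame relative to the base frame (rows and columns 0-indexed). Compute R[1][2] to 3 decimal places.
End-effector z-axis (col 2 of R) = (0.8995,-0.0580,-0.4330)
R[1][2] = -0.0580

-0.058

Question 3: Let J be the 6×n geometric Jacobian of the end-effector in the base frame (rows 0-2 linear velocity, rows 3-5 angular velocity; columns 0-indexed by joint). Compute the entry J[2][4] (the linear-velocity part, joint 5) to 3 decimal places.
2.598

axis z_4 = (0.0580,-0.9665,0.2500); lever o_n−o_4 = (3.1381,-7.4976,-1.7141)
cross product → J_v[:, 4] = (3.5311,0.8840,2.5981)
J_ω[:, 4] = z_4
entry J[2][4] = 2.5981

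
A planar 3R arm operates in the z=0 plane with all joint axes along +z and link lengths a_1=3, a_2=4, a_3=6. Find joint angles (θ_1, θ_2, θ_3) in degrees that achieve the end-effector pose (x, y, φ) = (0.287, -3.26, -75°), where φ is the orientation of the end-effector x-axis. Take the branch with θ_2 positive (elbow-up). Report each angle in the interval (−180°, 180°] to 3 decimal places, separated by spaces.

wrist centre = target − a_3·(cos φ, sin φ) = (-1.2659, 2.5356)
cos θ_2 = (8.0316−3²−4²)/(2·3·4) = -0.7070; θ_2 = 134.9928° (elbow-up)
β = atan2(2.5356,-1.2659) = 116.5314°; ψ = atan2(2.8288,0.1719) = 86.5219°
θ_1 = β − ψ = 30.0094°
θ_3 = φ − θ_1 − θ_2 = 119.9978° (wrapped to (-180°,180°])

30.009 134.993 119.998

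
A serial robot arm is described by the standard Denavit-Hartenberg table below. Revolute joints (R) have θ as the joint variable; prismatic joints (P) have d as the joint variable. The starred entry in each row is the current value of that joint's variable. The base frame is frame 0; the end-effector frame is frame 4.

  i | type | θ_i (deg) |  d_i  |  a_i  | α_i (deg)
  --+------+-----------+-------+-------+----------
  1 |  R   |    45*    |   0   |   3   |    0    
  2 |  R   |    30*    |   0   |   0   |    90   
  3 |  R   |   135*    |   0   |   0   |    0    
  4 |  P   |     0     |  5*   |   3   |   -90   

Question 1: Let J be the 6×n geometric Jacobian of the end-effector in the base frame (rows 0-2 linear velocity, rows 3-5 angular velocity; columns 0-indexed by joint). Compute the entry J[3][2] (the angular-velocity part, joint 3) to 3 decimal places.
0.966

axis z_2 = (0.9659,-0.2588,0.0000); lever o_n−o_2 = (4.2806,-3.3431,2.1213)
cross product → J_v[:, 2] = (-0.5490,-2.0490,-2.1213)
J_ω[:, 2] = z_2
entry J[3][2] = 0.9659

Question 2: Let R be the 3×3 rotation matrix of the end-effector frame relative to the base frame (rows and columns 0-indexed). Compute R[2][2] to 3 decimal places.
End-effector z-axis (col 2 of R) = (-0.1830,-0.6830,-0.7071)
R[2][2] = -0.7071

-0.707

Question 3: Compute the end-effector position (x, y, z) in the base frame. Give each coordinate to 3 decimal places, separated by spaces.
after link 1: o_1 = (2.1213, 2.1213, 0.0000)
after link 2: o_2 = (2.1213, 2.1213, 0.0000)
after link 3: o_3 = (2.1213, 2.1213, 0.0000)
after link 4: o_4 = (6.4019, -1.2218, 2.1213)

6.402 -1.222 2.121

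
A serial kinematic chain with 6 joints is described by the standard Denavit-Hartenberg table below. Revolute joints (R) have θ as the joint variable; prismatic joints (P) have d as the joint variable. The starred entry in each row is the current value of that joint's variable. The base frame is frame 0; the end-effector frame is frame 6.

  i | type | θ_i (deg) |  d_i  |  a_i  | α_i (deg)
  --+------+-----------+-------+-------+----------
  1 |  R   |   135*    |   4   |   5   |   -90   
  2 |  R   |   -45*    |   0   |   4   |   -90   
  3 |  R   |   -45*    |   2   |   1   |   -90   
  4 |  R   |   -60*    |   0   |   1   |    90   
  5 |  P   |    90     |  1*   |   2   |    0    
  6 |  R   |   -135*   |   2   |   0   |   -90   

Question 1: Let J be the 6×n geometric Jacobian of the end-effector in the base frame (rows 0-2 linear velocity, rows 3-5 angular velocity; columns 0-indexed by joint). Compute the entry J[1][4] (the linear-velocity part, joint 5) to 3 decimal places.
prismatic axis z_4 = (0.4892,0.3768,-0.7866)
J_v[:, 4] = z_4; J_ω[:, 4] = (0,0,0)
entry J[1][4] = 0.3768

0.377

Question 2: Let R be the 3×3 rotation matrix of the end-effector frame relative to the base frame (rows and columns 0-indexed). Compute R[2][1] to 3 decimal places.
End-effector y-axis (col 1 of R) = (-0.4892,-0.3768,0.7866)
R[2][1] = 0.7866

0.787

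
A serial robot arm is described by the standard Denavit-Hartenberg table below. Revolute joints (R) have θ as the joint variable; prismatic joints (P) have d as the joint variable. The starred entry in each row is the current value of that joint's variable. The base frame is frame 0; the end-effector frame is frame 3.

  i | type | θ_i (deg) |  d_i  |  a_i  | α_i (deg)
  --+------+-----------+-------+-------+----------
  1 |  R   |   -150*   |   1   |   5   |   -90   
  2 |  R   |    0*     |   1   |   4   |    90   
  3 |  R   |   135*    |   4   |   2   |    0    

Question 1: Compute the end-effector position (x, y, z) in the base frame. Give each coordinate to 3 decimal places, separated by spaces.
-5.362 -5.884 5.000

after link 1: o_1 = (-4.3301, -2.5000, 1.0000)
after link 2: o_2 = (-7.2942, -5.3660, 1.0000)
after link 3: o_3 = (-5.3624, -5.8837, 5.0000)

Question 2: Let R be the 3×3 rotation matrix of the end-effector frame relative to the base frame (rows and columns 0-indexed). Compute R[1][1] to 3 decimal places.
End-effector y-axis (col 1 of R) = (0.2588,0.9659,0.0000)
R[1][1] = 0.9659

0.966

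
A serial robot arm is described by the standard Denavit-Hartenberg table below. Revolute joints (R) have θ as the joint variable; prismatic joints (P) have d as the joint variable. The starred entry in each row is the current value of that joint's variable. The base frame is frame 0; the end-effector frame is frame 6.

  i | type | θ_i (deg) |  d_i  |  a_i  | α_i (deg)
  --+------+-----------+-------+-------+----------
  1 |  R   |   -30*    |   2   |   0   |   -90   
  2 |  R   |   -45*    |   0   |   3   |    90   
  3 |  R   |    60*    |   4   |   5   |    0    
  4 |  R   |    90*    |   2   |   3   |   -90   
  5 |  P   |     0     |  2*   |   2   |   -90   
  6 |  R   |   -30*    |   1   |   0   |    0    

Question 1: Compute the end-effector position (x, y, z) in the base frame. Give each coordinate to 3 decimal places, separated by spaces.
after link 1: o_1 = (0.0000, 0.0000, 2.0000)
after link 2: o_2 = (1.8371, -1.0607, 4.1213)
after link 3: o_3 = (3.0836, 3.2197, 8.7175)
after link 4: o_4 = (1.0179, 6.1444, 8.2946)
after link 5: o_5 = (-1.0212, 6.4763, 6.3628)
after link 6: o_6 = (-0.4088, 6.1228, 5.6557)

-0.409 6.123 5.656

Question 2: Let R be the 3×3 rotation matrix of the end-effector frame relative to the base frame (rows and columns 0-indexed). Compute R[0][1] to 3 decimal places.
End-effector y-axis (col 1 of R) = (0.5000,0.8660,0.0000)
R[0][1] = 0.5000

0.500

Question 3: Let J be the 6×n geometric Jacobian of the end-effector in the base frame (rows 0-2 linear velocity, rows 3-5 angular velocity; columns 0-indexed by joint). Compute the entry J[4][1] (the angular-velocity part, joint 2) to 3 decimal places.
axis z_1 = (0.5000,0.8660,0.0000); lever o_n−o_1 = (-0.4088,6.1228,3.6557)
cross product → J_v[:, 1] = (3.1659,-1.8278,3.4154)
J_ω[:, 1] = z_1
entry J[4][1] = 0.8660

0.866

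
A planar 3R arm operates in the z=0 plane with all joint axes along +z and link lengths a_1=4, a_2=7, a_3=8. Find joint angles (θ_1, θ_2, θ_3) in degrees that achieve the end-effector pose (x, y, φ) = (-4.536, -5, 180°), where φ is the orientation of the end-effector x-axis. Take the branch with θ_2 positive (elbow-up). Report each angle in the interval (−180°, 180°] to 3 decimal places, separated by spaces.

wrist centre = target − a_3·(cos φ, sin φ) = (3.4640, -5.0000)
cos θ_2 = (36.9993−4²−7²)/(2·4·7) = -0.5000; θ_2 = 120.0008° (elbow-up)
β = atan2(-5.0000,3.4640) = -55.2858°; ψ = atan2(6.0621,0.4999) = 85.2858°
θ_1 = β − ψ = -140.5716°
θ_3 = φ − θ_1 − θ_2 = -159.4293° (wrapped to (-180°,180°])

-140.572 120.001 -159.429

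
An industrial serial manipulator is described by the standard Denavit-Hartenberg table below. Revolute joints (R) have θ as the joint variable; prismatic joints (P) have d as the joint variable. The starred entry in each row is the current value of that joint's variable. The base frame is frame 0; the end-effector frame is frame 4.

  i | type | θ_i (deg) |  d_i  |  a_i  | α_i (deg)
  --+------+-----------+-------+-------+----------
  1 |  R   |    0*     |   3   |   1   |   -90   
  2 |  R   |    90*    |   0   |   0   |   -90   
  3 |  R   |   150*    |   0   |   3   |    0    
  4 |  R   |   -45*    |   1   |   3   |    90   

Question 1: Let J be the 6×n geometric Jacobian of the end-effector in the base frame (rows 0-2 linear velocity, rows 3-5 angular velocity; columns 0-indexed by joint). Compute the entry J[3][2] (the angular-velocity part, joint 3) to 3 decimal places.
axis z_2 = (-1.0000,0.0000,-0.0000); lever o_n−o_2 = (-1.0000,-4.3978,3.3745)
cross product → J_v[:, 2] = (-0.0000,3.3745,4.3978)
J_ω[:, 2] = z_2
entry J[3][2] = -1.0000

-1.000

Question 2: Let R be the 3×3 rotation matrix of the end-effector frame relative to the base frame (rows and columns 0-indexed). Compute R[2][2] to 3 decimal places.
-0.966

End-effector z-axis (col 2 of R) = (-0.0000,-0.2588,-0.9659)
R[2][2] = -0.9659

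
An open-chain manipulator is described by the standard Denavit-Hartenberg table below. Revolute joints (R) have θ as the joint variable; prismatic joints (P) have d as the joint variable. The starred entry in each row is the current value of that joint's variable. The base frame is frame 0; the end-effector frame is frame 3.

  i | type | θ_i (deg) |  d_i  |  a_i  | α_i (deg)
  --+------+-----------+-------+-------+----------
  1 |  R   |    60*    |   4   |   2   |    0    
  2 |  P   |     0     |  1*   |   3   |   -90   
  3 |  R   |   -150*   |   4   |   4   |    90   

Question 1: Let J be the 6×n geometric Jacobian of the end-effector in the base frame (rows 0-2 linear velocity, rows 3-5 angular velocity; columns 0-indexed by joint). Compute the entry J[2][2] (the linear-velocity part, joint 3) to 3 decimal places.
axis z_2 = (-0.8660,0.5000,0.0000); lever o_n−o_2 = (-5.1962,-1.0000,2.0000)
cross product → J_v[:, 2] = (1.0000,1.7321,3.4641)
J_ω[:, 2] = z_2
entry J[2][2] = 3.4641

3.464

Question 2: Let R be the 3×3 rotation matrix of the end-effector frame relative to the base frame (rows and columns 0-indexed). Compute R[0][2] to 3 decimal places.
End-effector z-axis (col 2 of R) = (-0.2500,-0.4330,-0.8660)
R[0][2] = -0.2500

-0.250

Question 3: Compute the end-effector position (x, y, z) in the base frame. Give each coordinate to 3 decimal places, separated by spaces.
after link 1: o_1 = (1.0000, 1.7321, 4.0000)
after link 2: o_2 = (2.5000, 4.3301, 5.0000)
after link 3: o_3 = (-2.6962, 3.3301, 7.0000)

-2.696 3.330 7.000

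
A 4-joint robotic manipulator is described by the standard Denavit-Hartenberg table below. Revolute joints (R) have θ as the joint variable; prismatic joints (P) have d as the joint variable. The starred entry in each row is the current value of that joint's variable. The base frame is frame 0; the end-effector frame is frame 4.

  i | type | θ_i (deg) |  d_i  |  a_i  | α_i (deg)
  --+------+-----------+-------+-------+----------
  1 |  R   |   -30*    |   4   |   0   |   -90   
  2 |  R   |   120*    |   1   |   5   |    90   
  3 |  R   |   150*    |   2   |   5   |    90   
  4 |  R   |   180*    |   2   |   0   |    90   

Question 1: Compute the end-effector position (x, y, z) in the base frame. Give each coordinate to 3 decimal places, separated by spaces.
after link 1: o_1 = (0.0000, 0.0000, 4.0000)
after link 2: o_2 = (-1.6651, 2.1160, -0.3301)
after link 3: o_3 = (2.9599, 2.3325, 2.4199)
after link 4: o_4 = (3.3929, 4.0825, 1.5538)

3.393 4.083 1.554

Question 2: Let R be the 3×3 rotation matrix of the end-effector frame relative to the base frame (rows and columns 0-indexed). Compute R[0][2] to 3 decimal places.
0.750

End-effector z-axis (col 2 of R) = (0.7500,-0.4330,-0.5000)
R[0][2] = 0.7500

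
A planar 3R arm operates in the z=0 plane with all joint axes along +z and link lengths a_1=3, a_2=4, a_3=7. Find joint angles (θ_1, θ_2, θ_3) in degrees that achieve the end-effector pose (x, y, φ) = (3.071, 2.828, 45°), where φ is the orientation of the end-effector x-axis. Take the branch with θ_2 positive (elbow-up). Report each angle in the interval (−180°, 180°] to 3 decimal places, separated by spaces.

141.954 134.993 128.053

wrist centre = target − a_3·(cos φ, sin φ) = (-1.8787, -2.1217)
cos θ_2 = (8.0315−3²−4²)/(2·3·4) = -0.7070; θ_2 = 134.9930° (elbow-up)
β = atan2(-2.1217,-1.8787) = -131.5240°; ψ = atan2(2.8288,0.1719) = 86.5222°
θ_1 = β − ψ = -218.0461°
θ_3 = φ − θ_1 − θ_2 = 128.0531° (wrapped to (-180°,180°])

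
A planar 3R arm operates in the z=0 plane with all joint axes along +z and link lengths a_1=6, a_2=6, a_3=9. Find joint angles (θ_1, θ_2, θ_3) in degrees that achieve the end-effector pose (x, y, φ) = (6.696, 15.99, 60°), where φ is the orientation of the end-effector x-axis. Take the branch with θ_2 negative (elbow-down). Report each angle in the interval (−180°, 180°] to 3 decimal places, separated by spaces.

wrist centre = target − a_3·(cos φ, sin φ) = (2.1960, 8.1958)
cos θ_2 = (71.9931−6²−6²)/(2·6·6) = -0.0001; θ_2 = -90.0055° (elbow-down)
β = atan2(8.1958,2.1960) = 75.0003°; ψ = atan2(-6.0000,5.9994) = -45.0028°
θ_1 = β − ψ = 120.0031°
θ_3 = φ − θ_1 − θ_2 = 30.0024° (wrapped to (-180°,180°])

120.003 -90.006 30.002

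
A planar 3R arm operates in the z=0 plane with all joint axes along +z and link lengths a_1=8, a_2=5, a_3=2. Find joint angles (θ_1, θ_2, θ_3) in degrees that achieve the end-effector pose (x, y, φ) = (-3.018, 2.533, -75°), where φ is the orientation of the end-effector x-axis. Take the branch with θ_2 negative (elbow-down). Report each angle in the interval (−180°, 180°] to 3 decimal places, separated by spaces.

166.752 -134.996 -106.756

wrist centre = target − a_3·(cos φ, sin φ) = (-3.5356, 4.4649)
cos θ_2 = (32.4356−8²−5²)/(2·8·5) = -0.7071; θ_2 = -134.9958° (elbow-down)
β = atan2(4.4649,-3.5356) = 128.3751°; ψ = atan2(-3.5358,4.4647) = -38.3771°
θ_1 = β − ψ = 166.7522°
θ_3 = φ − θ_1 − θ_2 = -106.7564° (wrapped to (-180°,180°])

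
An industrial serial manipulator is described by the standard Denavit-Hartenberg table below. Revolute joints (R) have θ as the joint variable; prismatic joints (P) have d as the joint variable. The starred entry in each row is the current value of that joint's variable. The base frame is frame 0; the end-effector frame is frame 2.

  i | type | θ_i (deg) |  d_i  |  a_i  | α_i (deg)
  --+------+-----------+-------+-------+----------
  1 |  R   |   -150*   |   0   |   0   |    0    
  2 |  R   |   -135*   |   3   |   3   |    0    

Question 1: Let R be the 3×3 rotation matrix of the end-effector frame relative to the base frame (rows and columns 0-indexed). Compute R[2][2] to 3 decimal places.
1.000

End-effector z-axis (col 2 of R) = (0.0000,0.0000,1.0000)
R[2][2] = 1.0000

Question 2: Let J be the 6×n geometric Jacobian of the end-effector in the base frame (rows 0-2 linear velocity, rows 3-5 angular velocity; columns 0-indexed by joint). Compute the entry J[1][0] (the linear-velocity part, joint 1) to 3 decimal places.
axis z_0 = ẑ; lever o_n−o_0 = (0.7765,2.8978,3.0000)
cross product → J_v[:, 0] = (-2.8978,0.7765,0.0000)
J_ω[:, 0] = z_0
entry J[1][0] = 0.7765

0.776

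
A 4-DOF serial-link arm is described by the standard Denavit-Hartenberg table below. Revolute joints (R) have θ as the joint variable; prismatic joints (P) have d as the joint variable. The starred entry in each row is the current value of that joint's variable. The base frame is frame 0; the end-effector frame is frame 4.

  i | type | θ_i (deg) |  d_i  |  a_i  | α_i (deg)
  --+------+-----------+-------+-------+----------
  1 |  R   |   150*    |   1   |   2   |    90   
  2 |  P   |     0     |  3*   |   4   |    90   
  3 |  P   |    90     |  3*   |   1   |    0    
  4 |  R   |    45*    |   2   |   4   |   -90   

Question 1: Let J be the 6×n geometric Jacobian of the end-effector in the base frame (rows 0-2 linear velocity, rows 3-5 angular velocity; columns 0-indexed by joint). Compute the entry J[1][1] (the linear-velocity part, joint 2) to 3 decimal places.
0.866

prismatic axis z_1 = (0.5000,0.8660,0.0000)
J_v[:, 1] = z_1; J_ω[:, 1] = (0,0,0)
entry J[1][1] = 0.8660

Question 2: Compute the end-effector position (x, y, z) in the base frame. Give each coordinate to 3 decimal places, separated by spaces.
after link 1: o_1 = (-1.7321, 1.0000, 1.0000)
after link 2: o_2 = (-3.6962, 5.5981, 1.0000)
after link 3: o_3 = (-3.1962, 6.4641, -2.0000)
after link 4: o_4 = (0.6676, 7.4994, -4.0000)

0.668 7.499 -4.000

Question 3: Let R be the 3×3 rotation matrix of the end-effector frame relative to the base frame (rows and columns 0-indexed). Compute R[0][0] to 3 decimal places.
0.966

End-effector x-axis (col 0 of R) = (0.9659,0.2588,0.0000)
R[0][0] = 0.9659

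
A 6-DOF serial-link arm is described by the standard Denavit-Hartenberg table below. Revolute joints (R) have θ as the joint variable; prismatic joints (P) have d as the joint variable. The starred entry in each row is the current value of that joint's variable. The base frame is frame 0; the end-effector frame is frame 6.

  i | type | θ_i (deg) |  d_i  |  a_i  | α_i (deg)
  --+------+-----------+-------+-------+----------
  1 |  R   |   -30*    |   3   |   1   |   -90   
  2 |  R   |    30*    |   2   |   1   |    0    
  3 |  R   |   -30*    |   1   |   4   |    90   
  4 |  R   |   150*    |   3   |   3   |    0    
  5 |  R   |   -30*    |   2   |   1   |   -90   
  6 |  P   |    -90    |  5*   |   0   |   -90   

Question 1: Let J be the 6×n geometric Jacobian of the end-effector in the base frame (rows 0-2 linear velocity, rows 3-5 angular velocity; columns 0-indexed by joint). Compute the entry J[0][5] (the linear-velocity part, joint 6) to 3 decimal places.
-1.000

prismatic axis z_5 = (-1.0000,-0.0000,0.0000)
J_v[:, 5] = z_5; J_ω[:, 5] = (0,0,0)
entry J[0][5] = -1.0000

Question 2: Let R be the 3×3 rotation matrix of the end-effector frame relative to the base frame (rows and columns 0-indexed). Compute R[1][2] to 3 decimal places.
End-effector z-axis (col 2 of R) = (-0.0000,1.0000,-0.0000)
R[1][2] = 1.0000

1.000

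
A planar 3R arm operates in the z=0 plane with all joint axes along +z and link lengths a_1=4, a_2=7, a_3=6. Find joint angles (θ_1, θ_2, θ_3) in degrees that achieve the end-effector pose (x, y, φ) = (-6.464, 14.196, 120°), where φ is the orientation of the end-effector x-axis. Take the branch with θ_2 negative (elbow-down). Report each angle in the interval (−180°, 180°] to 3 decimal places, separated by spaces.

wrist centre = target − a_3·(cos φ, sin φ) = (-3.4640, 8.9998)
cos θ_2 = (92.9966−4²−7²)/(2·4·7) = 0.4999; θ_2 = -60.0041° (elbow-down)
β = atan2(8.9998,-3.4640) = 111.0515°; ψ = atan2(-6.0624,7.4996) = -38.9510°
θ_1 = β − ψ = 150.0025°
θ_3 = φ − θ_1 − θ_2 = 30.0016° (wrapped to (-180°,180°])

150.003 -60.004 30.002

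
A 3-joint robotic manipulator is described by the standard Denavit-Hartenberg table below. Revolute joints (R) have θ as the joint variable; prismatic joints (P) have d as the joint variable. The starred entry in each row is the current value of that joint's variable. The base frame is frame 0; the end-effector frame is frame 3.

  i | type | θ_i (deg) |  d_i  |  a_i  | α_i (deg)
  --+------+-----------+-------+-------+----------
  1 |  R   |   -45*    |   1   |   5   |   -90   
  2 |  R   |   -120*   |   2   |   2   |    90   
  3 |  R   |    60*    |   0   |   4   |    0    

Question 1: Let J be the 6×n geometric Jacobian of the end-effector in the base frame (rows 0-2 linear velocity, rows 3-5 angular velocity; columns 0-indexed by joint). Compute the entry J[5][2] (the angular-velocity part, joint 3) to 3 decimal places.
-0.500

axis z_2 = (-0.6124,0.6124,-0.5000); lever o_n−o_2 = (1.7424,3.1566,1.7321)
cross product → J_v[:, 2] = (2.6390,0.1895,-3.0000)
J_ω[:, 2] = z_2
entry J[5][2] = -0.5000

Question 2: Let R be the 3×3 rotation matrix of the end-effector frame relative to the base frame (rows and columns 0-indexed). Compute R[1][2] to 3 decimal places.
0.612

End-effector z-axis (col 2 of R) = (-0.6124,0.6124,-0.5000)
R[1][2] = 0.6124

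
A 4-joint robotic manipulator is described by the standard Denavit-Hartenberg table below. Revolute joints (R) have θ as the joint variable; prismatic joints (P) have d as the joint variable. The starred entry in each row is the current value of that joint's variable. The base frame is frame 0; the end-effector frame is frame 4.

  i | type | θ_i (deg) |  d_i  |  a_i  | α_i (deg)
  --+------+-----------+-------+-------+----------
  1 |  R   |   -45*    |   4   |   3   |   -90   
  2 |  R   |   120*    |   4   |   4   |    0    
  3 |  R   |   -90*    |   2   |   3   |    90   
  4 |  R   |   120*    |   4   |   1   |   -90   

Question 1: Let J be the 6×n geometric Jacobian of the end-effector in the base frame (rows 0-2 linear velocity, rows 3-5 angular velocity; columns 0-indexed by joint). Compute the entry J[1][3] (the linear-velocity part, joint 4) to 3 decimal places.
0.177

axis z_3 = (0.3536,-0.3536,0.8660); lever o_n−o_3 = (1.7204,-0.4957,3.7141)
cross product → J_v[:, 3] = (-0.8839,0.1768,0.4330)
J_ω[:, 3] = z_3
entry J[1][3] = 0.1768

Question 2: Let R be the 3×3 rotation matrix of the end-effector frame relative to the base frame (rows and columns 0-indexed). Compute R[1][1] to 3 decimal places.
0.354

End-effector y-axis (col 1 of R) = (-0.3536,0.3536,-0.8660)
R[1][1] = 0.3536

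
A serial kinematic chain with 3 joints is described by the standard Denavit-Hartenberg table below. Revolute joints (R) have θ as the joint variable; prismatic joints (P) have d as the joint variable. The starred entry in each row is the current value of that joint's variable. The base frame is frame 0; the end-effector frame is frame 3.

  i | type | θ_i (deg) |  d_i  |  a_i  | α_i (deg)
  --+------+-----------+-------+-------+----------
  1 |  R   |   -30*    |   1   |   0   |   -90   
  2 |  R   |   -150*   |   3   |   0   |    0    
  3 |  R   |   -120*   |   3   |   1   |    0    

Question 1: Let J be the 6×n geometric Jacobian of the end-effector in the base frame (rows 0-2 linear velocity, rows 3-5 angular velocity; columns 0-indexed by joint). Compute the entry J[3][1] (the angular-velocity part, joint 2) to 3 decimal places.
0.500

axis z_1 = (0.5000,0.8660,0.0000); lever o_n−o_1 = (3.0000,5.1962,-1.0000)
cross product → J_v[:, 1] = (-0.8660,0.5000,0.0000)
J_ω[:, 1] = z_1
entry J[3][1] = 0.5000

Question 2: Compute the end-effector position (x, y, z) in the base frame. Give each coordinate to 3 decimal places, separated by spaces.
3.000 5.196 0.000

after link 1: o_1 = (0.0000, 0.0000, 1.0000)
after link 2: o_2 = (1.5000, 2.5981, 1.0000)
after link 3: o_3 = (3.0000, 5.1962, 0.0000)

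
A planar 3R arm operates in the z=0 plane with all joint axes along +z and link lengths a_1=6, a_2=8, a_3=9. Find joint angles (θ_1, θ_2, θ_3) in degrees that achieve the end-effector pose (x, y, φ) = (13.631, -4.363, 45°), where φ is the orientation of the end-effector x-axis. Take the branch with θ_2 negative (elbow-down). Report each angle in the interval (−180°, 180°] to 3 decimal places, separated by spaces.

-29.995 -45.004 119.999

wrist centre = target − a_3·(cos φ, sin φ) = (7.2670, -10.7270)
cos θ_2 = (167.8775−6²−8²)/(2·6·8) = 0.7071; θ_2 = -45.0040° (elbow-down)
β = atan2(-10.7270,7.2670) = -55.8841°; ψ = atan2(-5.6572,11.6565) = -25.8888°
θ_1 = β − ψ = -29.9954°
θ_3 = φ − θ_1 − θ_2 = 119.9993° (wrapped to (-180°,180°])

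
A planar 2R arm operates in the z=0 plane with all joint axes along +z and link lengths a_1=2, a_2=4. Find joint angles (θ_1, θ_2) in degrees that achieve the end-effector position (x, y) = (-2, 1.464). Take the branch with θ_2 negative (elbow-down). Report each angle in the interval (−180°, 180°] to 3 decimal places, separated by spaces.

-89.995 -150.002

cos θ_2 = (6.1433−2²−4²)/(2·2·4) = -0.8660; θ_2 = -150.0021° (elbow-down)
β = atan2(1.4640,-2.0000) = 143.7959°; ψ = atan2(-1.9999,-1.4642) = -126.2092°
θ_1 = β − ψ = 270.0050°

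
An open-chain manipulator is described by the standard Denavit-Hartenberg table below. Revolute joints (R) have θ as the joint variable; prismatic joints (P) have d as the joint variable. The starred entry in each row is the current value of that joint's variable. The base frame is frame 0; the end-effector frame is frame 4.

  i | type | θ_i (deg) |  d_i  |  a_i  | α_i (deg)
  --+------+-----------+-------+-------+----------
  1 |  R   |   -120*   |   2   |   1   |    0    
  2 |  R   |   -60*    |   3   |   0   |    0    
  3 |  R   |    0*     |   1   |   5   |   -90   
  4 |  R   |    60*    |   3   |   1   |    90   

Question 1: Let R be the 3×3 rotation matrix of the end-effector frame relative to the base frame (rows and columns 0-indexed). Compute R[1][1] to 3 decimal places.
-1.000

End-effector y-axis (col 1 of R) = (0.0000,-1.0000,0.0000)
R[1][1] = -1.0000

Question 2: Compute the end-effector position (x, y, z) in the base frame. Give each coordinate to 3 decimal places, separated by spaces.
-6.000 -3.866 5.134

after link 1: o_1 = (-0.5000, -0.8660, 2.0000)
after link 2: o_2 = (-0.5000, -0.8660, 5.0000)
after link 3: o_3 = (-5.5000, -0.8660, 6.0000)
after link 4: o_4 = (-6.0000, -3.8660, 5.1340)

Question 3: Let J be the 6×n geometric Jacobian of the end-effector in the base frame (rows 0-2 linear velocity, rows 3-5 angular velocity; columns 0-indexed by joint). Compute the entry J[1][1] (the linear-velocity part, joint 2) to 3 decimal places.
axis z_1 = (0.0000,0.0000,1.0000); lever o_n−o_1 = (-5.5000,-3.0000,3.1340)
cross product → J_v[:, 1] = (3.0000,-5.5000,0.0000)
J_ω[:, 1] = z_1
entry J[1][1] = -5.5000

-5.500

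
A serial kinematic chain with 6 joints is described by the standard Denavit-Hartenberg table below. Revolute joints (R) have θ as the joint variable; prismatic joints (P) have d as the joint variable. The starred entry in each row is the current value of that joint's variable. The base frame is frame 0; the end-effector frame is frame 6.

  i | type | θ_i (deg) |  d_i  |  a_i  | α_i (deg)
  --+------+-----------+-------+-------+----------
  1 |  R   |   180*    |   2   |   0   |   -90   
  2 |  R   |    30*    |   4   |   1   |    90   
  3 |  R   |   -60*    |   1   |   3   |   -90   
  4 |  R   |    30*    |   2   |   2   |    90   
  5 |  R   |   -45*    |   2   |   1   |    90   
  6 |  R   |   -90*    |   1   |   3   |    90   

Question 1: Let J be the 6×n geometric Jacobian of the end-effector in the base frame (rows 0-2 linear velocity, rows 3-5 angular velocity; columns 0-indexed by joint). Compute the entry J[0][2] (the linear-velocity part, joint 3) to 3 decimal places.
axis z_2 = (-0.5000,0.0000,0.8660); lever o_n−o_2 = (-1.8389,3.3722,-2.0617)
cross product → J_v[:, 2] = (-2.9204,-2.6233,-1.6861)
J_ω[:, 2] = z_2
entry J[0][2] = -2.9204

-2.920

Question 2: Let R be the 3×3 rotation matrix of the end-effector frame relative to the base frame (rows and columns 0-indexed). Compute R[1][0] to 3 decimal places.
-0.433

End-effector x-axis (col 0 of R) = (0.6495,-0.4330,-0.6250)
R[1][0] = -0.4330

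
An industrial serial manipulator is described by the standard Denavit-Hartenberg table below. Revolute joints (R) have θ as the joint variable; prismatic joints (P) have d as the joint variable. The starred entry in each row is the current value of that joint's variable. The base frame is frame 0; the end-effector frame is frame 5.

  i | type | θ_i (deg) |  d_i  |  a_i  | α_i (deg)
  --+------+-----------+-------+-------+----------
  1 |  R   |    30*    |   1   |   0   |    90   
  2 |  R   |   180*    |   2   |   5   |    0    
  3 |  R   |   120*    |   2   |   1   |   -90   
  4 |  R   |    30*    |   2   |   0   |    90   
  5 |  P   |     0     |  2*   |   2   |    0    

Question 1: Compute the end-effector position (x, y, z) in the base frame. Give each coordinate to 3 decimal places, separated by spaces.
after link 1: o_1 = (0.0000, 0.0000, 1.0000)
after link 2: o_2 = (-3.3301, -4.2321, 1.0000)
after link 3: o_3 = (-1.8971, -5.7141, 0.1340)
after link 4: o_4 = (-0.3971, -4.8481, 1.1340)
after link 5: o_5 = (1.1519, -4.7990, -1.2321)

1.152 -4.799 -1.232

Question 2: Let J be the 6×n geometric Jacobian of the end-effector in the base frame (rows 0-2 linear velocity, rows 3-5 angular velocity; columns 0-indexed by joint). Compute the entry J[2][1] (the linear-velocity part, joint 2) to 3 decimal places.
-1.402

axis z_1 = (0.5000,-0.8660,0.0000); lever o_n−o_1 = (1.1519,-4.7990,-2.2321)
cross product → J_v[:, 1] = (1.9330,1.1160,-1.4019)
J_ω[:, 1] = z_1
entry J[2][1] = -1.4019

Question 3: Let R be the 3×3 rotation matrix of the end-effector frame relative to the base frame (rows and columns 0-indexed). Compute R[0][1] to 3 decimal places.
0.750

End-effector y-axis (col 1 of R) = (0.7500,0.4330,0.5000)
R[0][1] = 0.7500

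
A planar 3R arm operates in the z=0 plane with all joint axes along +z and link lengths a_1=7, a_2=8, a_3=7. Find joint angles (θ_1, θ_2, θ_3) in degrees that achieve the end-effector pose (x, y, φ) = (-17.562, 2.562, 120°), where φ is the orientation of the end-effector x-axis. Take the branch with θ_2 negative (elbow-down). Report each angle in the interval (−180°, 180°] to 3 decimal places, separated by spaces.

wrist centre = target − a_3·(cos φ, sin φ) = (-14.0620, -3.5002)
cos θ_2 = (209.9911−7²−8²)/(2·7·8) = 0.8660; θ_2 = -30.0038° (elbow-down)
β = atan2(-3.5002,-14.0620) = -166.0225°; ψ = atan2(-4.0005,13.9279) = -16.0254°
θ_1 = β − ψ = -149.9971°
θ_3 = φ − θ_1 − θ_2 = -59.9991° (wrapped to (-180°,180°])

-149.997 -30.004 -59.999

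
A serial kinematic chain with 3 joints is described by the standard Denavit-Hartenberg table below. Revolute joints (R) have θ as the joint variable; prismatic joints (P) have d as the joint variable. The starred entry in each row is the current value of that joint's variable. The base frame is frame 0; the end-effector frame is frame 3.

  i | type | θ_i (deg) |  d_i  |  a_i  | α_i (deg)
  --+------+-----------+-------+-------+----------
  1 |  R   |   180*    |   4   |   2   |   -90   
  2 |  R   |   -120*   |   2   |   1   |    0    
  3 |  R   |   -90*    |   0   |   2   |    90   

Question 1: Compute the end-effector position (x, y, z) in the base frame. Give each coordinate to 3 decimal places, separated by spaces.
0.232 -2.000 3.866

after link 1: o_1 = (-2.0000, 0.0000, 4.0000)
after link 2: o_2 = (-1.5000, -2.0000, 4.8660)
after link 3: o_3 = (0.2321, -2.0000, 3.8660)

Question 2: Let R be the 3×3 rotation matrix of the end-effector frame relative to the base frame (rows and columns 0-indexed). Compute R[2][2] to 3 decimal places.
-0.866

End-effector z-axis (col 2 of R) = (-0.5000,-0.0000,-0.8660)
R[2][2] = -0.8660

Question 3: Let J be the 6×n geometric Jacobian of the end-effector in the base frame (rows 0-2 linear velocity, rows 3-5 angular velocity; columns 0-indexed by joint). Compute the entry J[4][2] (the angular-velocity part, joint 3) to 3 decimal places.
-1.000

axis z_2 = (-0.0000,-1.0000,0.0000); lever o_n−o_2 = (1.7321,-0.0000,-1.0000)
cross product → J_v[:, 2] = (1.0000,-0.0000,1.7321)
J_ω[:, 2] = z_2
entry J[4][2] = -1.0000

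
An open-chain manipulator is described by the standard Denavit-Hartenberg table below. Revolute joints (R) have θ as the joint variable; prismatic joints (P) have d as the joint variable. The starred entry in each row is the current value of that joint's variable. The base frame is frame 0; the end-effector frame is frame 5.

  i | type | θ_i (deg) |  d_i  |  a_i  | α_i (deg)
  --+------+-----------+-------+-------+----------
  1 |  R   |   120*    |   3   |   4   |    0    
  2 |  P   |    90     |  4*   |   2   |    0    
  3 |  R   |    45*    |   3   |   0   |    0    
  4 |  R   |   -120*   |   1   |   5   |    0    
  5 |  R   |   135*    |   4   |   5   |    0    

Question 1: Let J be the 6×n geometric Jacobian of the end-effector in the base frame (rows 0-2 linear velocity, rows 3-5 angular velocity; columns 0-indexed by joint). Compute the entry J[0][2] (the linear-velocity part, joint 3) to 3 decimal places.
1.464

axis z_2 = (0.0000,0.0000,1.0000); lever o_n−o_2 = (-3.5355,-1.4645,8.0000)
cross product → J_v[:, 2] = (1.4645,-3.5355,0.0000)
J_ω[:, 2] = z_2
entry J[0][2] = 1.4645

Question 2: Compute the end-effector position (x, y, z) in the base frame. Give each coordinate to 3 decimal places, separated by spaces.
-7.268 1.000 15.000

after link 1: o_1 = (-2.0000, 3.4641, 3.0000)
after link 2: o_2 = (-3.7321, 2.4641, 7.0000)
after link 3: o_3 = (-3.7321, 2.4641, 10.0000)
after link 4: o_4 = (-7.2676, 5.9996, 11.0000)
after link 5: o_5 = (-7.2676, 0.9996, 15.0000)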